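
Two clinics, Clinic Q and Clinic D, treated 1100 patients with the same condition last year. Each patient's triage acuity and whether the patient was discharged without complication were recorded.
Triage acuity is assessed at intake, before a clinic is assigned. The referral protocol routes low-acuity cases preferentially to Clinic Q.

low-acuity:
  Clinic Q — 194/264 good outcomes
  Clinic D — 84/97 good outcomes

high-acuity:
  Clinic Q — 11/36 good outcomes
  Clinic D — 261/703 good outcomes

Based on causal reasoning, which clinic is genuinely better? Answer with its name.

Clinic D

Triage acuity differs across clinics for reasons unrelated to any effect of the clinic itself, and it separately predicts the outcome — a classic confounder. We must compare within triage acuity levels.
Within each level — low-acuity: 73.5% vs 86.6%; high-acuity: 30.6% vs 37.1% — Clinic D is higher every time.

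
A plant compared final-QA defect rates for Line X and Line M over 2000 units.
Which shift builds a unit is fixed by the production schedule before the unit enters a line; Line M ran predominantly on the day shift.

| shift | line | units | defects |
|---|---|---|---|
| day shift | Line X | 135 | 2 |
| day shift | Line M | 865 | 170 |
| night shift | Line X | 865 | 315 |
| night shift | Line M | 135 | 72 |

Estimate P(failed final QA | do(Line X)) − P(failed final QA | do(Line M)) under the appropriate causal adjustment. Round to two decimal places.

-0.18

The imbalance in shift arose from how units were allocated, not from anything the line did; and shift independently affects the outcome. The pooled gap is confounded — condition on shift.
Adjusting over the population distribution of shift: 0.500·(0.015−0.197) + 0.500·(0.364−0.533) = -0.175.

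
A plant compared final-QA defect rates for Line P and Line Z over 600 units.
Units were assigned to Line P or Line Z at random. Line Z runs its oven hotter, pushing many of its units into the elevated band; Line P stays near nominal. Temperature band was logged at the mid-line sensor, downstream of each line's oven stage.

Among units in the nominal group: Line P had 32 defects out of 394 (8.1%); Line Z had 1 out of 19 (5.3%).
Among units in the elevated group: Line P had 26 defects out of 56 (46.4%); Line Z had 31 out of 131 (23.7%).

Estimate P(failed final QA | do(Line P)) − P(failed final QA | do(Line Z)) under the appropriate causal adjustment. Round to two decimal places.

-0.08

The stratified and pooled comparisons disagree (Line Z wins within each in-process temperature band; Line P wins overall), so the answer turns on the causal role of in-process temperature band.
In-process temperature band is recorded after the line and is itself shifted by it — it sits on the causal path from line to outcome. Conditioning on a mediator would strip out part of the effect we want; the pooled comparison gives the total causal effect.
The causal difference is the pooled difference: 0.129 − 0.213 = -0.084.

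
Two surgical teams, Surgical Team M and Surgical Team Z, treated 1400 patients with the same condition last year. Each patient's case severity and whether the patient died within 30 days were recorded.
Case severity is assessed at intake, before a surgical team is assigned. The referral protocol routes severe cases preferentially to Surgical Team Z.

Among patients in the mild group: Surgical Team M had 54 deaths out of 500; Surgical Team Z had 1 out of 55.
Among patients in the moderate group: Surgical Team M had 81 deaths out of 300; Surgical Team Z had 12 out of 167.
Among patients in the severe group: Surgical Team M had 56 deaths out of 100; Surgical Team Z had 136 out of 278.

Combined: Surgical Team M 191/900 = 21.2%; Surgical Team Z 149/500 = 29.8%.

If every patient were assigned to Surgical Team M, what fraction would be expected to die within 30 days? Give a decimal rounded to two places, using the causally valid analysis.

0.28

The case severity-specific comparison favours Surgical Team Z throughout, but the pooled figures favour Surgical Team M. The question is whether to condition on case severity.
Case severity is set before the surgical team has any effect — it is not caused by the surgical team — and it independently drives the outcome. That makes it a confounder, so the causal comparison is within case severity levels.
Standardising Surgical Team M to the population case severity mix: 0.396·54/500 + 0.334·81/300 + 0.270·56/100 = 0.284.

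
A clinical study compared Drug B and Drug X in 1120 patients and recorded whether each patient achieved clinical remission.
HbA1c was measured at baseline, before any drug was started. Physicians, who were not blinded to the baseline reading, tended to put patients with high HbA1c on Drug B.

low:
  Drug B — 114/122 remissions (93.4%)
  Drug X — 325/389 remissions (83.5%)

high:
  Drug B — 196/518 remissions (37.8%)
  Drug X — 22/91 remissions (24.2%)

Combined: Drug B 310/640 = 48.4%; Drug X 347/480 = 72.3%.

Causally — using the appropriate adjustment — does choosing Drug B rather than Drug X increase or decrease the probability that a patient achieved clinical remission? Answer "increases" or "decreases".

increases

HbA1c differs across drugs for reasons unrelated to any effect of the drug itself, and it separately predicts the outcome — a classic confounder. We must compare within HbA1c levels.
Within each level — low: 93.4% vs 83.5%; high: 37.8% vs 24.2% — Drug B is higher every time.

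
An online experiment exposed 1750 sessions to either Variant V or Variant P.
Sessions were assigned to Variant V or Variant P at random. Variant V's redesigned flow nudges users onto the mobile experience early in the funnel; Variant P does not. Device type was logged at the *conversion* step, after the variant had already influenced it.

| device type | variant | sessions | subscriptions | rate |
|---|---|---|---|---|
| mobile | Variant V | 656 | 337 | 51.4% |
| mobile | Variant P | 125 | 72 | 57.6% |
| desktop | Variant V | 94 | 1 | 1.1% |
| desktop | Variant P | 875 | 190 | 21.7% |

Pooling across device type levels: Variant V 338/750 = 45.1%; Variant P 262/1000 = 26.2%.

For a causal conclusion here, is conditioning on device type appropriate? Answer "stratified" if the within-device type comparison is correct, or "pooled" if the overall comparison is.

pooled

Because the variant influences device type, device type is a post-treatment mediator, not a confounder. Stratifying on it would bias the estimate; the causal effect is the crude pooled difference.
Pooled: Variant V 45.1% vs Variant P 26.2%; Variant V is higher overall.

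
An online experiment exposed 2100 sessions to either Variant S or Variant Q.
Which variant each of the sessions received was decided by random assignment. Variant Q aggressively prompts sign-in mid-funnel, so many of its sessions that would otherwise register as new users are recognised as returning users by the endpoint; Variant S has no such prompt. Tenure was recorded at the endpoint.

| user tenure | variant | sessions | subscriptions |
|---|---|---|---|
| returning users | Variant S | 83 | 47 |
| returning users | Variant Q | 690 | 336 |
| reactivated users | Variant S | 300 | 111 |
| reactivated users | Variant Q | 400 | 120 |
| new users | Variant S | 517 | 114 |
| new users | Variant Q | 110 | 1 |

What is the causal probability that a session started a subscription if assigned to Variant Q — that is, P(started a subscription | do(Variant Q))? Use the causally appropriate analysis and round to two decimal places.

0.38

Variant S is higher inside every user tenure stratum but Variant Q is higher in aggregate. Whether to stratify depends on how user tenure relates to the variant.
Because the variant influences user tenure, user tenure is a post-treatment mediator, not a confounder. Stratifying on it would bias the estimate; the causal effect is the crude pooled difference.
So P(outcome | do(Variant Q)) is just the pooled rate for Variant Q: 457/1200 = 0.381.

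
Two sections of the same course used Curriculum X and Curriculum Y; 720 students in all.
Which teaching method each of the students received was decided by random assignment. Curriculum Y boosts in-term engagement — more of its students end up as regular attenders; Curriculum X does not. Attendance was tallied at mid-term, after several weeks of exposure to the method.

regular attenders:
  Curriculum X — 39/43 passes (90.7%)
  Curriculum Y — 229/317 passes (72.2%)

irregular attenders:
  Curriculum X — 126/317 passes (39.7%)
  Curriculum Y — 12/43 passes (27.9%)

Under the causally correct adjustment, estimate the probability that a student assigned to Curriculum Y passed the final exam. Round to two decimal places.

0.67

The mid-term attendance-specific comparison favours Curriculum X throughout, but the pooled figures favour Curriculum Y. The question is whether to condition on mid-term attendance.
Mid-term attendance here is a post-treatment variable shaped by the teaching method; conditioning on it would introduce bias rather than remove it. The overall comparison is the causal one.
So P(outcome | do(Curriculum Y)) is just the pooled rate for Curriculum Y: 241/360 = 0.669.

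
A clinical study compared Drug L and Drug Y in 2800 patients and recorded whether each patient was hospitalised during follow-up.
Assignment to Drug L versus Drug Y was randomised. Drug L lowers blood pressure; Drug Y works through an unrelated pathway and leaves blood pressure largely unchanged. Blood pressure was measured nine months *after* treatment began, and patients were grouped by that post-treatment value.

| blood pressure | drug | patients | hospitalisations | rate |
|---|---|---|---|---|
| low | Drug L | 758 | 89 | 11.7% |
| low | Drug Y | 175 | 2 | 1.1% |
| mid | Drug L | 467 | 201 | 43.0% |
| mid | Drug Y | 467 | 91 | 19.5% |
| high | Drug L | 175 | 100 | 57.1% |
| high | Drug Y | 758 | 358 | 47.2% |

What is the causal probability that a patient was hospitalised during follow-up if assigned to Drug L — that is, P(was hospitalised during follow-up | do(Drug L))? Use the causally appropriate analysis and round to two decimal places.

The blood pressure-specific comparison favours Drug Y throughout, but the pooled figures favour Drug L. The question is whether to condition on blood pressure.
Blood pressure here is a post-treatment variable shaped by the drug; conditioning on it would introduce bias rather than remove it. The overall comparison is the causal one.
So P(outcome | do(Drug L)) is just the pooled rate for Drug L: 390/1400 = 0.279.

0.28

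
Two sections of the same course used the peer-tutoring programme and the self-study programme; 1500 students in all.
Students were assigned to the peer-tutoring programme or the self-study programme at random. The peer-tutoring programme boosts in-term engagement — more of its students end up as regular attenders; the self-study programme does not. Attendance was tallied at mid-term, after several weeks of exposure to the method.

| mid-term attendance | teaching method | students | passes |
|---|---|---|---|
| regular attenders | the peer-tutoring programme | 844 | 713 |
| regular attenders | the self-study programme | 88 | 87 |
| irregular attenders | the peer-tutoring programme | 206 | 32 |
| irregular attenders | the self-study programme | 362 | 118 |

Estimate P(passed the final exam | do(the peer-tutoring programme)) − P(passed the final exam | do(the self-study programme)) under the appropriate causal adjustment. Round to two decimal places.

+0.25

The mid-term attendance-specific comparison favours the self-study programme throughout, but the pooled figures favour the peer-tutoring programme. The question is whether to condition on mid-term attendance.
Because the teaching method influences mid-term attendance, mid-term attendance is a post-treatment mediator, not a confounder. Stratifying on it would bias the estimate; the causal effect is the crude pooled difference.
The causal difference is the pooled difference: 0.710 − 0.456 = +0.254.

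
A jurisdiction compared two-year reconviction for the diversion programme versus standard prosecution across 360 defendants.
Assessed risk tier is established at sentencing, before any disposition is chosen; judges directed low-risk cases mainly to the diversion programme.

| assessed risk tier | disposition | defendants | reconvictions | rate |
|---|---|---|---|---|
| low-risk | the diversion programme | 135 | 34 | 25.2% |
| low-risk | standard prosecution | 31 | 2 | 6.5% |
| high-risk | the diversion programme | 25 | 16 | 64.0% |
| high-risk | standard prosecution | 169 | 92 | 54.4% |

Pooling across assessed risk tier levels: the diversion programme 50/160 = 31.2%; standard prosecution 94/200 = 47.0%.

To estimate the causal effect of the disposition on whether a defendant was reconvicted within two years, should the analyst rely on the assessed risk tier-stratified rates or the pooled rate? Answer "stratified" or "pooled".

stratified

Within every assessed risk tier level standard prosecution has the lower rate, yet pooled the diversion programme does — Simpson's reversal.
Nothing the disposition does changes assessed risk tier; the imbalance is an allocation artefact. With assessed risk tier also predicting the outcome, the pooled figure is confounded, and the within-stratum comparison is the causal one.
Within each level — low-risk: 25.2% vs 6.5%; high-risk: 64.0% vs 54.4% — standard prosecution is lower every time.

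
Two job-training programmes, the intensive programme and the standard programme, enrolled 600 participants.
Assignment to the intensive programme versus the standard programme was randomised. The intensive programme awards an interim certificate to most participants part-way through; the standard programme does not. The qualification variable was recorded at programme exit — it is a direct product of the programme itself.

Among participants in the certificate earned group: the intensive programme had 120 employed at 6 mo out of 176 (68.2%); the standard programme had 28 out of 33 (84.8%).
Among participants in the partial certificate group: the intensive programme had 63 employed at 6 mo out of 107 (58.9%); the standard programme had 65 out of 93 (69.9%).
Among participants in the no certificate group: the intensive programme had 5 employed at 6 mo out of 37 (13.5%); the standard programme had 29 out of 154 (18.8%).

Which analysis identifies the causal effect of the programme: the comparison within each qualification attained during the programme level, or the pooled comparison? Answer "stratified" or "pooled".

Qualification attained during the programme is recorded after the programme and is itself shifted by it — it sits on the causal path from programme to outcome. Conditioning on a mediator would strip out part of the effect we want; the pooled comparison gives the total causal effect.
Pooled: the intensive programme 58.8% vs the standard programme 43.6%; the intensive programme is higher overall.

pooled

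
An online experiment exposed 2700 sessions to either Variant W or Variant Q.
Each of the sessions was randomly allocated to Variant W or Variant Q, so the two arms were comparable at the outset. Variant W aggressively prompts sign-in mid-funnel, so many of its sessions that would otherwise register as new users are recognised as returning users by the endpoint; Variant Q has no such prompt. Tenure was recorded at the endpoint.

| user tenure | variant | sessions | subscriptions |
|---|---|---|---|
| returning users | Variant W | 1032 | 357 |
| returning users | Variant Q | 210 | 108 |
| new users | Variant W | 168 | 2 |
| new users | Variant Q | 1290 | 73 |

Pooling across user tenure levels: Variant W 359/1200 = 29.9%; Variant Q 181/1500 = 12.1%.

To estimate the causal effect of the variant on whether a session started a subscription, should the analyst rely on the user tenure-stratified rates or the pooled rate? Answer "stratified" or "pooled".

pooled

Because the variant influences user tenure, user tenure is a post-treatment mediator, not a confounder. Stratifying on it would bias the estimate; the causal effect is the crude pooled difference.
Pooled: Variant W 29.9% vs Variant Q 12.1%; Variant W is higher overall.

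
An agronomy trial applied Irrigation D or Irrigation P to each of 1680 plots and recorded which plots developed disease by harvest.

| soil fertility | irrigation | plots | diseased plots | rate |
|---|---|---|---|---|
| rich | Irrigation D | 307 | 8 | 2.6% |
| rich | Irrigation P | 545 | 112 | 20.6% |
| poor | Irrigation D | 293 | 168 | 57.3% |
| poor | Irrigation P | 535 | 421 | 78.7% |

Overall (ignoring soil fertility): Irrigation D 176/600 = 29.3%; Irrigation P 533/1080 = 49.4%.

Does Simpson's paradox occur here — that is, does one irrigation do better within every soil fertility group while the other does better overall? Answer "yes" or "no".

no

Within each soil fertility level (rich 2.6% vs 20.6%; poor 57.3% vs 78.7%), Irrigation D has the lower rate every time. Pooled: 29.3% vs 49.4% — Irrigation D has the lower rate overall. They agree.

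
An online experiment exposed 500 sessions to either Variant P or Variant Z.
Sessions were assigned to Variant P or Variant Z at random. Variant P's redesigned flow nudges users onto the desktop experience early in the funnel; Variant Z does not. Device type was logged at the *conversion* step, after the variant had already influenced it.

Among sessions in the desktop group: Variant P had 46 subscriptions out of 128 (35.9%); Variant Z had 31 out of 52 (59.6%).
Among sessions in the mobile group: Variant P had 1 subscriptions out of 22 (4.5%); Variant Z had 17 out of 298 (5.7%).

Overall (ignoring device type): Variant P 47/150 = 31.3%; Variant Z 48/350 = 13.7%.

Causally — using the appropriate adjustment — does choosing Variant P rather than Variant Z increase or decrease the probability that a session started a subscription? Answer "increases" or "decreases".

Device type is recorded after the variant and is itself shifted by it — it sits on the causal path from variant to outcome. Conditioning on a mediator would strip out part of the effect we want; the pooled comparison gives the total causal effect.
Pooled: Variant P 31.3% vs Variant Z 13.7%; Variant P is higher overall.

increases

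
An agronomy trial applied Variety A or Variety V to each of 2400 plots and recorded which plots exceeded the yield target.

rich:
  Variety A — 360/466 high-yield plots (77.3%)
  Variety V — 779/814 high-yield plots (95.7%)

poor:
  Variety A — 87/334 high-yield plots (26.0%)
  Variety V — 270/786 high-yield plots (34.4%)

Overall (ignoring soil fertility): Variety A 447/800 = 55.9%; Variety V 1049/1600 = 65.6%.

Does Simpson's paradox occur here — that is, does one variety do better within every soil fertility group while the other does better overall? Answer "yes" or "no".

Within each soil fertility level (rich 77.3% vs 95.7%; poor 26.0% vs 34.4%), Variety V has the higher rate every time. Pooled: 55.9% vs 65.6% — Variety V has the higher rate overall. They agree.

no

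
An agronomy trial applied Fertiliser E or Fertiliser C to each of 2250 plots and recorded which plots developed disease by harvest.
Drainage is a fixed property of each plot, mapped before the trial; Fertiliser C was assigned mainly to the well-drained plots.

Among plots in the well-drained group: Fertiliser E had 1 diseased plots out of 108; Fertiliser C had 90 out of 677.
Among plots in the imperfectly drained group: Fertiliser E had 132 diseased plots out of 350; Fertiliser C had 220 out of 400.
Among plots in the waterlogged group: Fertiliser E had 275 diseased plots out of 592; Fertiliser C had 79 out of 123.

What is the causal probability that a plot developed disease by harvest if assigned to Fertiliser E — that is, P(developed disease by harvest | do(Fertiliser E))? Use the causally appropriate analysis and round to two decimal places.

Within every field drainage level Fertiliser E has the lower rate, yet pooled Fertiliser C does — Simpson's reversal.
The imbalance in field drainage arose from how plots were allocated, not from anything the fertiliser did; and field drainage independently affects the outcome. The pooled gap is confounded — condition on field drainage.
Standardising Fertiliser E to the population field drainage mix: 0.349·1/108 + 0.333·132/350 + 0.318·275/592 = 0.277.

0.28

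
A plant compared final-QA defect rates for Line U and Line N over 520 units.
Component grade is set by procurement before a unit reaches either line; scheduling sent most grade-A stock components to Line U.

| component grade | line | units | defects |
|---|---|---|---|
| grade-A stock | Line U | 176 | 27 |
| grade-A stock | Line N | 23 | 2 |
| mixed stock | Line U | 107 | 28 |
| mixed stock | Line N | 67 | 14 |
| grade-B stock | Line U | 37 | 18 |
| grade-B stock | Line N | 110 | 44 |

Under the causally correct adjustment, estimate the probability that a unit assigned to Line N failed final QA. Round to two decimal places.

Within every component grade level Line N has the lower rate, yet pooled Line U does — Simpson's reversal.
Component grade satisfies the back-door criterion: it is not a descendant of the line, and it blocks the spurious path from line to outcome. Adjusting for it (i.e., using the within-component grade rates) gives the causal effect.
Standardising Line N to the population component grade mix: 0.383·2/23 + 0.335·14/67 + 0.283·44/110 = 0.216.

0.22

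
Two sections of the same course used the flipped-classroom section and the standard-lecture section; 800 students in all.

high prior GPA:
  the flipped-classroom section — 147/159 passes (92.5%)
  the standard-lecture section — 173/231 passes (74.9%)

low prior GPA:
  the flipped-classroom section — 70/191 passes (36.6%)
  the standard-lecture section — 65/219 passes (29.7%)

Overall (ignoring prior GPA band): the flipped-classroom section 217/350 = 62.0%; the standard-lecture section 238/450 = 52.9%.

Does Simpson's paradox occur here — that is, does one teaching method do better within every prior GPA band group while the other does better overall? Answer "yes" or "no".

Within each prior GPA band level (high prior GPA 92.5% vs 74.9%; low prior GPA 36.6% vs 29.7%), the flipped-classroom section has the higher rate every time. Pooled: 62.0% vs 52.9% — the flipped-classroom section has the higher rate overall. They agree.

no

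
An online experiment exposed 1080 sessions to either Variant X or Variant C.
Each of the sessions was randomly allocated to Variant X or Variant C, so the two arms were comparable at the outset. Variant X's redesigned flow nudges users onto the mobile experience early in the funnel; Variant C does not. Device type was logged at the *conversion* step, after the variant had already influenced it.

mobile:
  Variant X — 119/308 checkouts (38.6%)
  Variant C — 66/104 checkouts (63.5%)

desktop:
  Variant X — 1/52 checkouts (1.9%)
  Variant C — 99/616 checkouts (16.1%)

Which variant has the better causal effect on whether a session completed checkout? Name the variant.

Device type is downstream of the variant. One should not condition on a consequence of treatment, so the overall rates are the right comparison.
Pooled: Variant X 33.3% vs Variant C 22.9%; Variant X is higher overall.

Variant X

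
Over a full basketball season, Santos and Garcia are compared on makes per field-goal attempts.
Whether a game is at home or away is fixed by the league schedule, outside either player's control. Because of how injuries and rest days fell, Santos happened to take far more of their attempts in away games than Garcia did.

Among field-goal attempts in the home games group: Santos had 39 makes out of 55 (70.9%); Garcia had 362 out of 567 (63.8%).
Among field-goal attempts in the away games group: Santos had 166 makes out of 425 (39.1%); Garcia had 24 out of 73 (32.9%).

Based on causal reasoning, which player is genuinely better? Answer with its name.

Santos

Game venue differs across players for reasons unrelated to any effect of the player itself, and it separately predicts the outcome — a classic confounder. We must compare within game venue levels.
Within each level — home games: 70.9% vs 63.8%; away games: 39.1% vs 32.9% — Santos is higher every time.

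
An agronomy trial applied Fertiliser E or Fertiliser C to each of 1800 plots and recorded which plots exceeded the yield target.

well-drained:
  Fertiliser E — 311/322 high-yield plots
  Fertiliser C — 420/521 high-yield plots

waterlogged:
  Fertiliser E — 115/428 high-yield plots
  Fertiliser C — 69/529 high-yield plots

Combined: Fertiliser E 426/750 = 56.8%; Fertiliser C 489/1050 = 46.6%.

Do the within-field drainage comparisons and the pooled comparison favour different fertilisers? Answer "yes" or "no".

Within each field drainage level (well-drained 96.6% vs 80.6%; waterlogged 26.9% vs 13.0%), Fertiliser E has the higher rate every time. Pooled: 56.8% vs 46.6% — Fertiliser E has the higher rate overall. They agree.

no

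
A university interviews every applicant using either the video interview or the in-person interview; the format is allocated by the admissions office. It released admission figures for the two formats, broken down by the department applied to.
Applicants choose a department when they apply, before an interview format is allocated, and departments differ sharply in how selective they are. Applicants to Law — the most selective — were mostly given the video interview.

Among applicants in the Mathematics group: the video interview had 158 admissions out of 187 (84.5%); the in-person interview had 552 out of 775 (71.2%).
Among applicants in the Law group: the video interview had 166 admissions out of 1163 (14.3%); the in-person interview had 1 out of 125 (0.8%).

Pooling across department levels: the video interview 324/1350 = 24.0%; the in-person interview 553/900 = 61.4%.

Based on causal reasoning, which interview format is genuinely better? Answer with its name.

the video interview

Department is set before the interview format has any effect — it is not caused by the interview format — and it independently drives the outcome. That makes it a confounder, so the causal comparison is within department levels.
Within each level — Mathematics: 84.5% vs 71.2%; Law: 14.3% vs 0.8% — the video interview is higher every time.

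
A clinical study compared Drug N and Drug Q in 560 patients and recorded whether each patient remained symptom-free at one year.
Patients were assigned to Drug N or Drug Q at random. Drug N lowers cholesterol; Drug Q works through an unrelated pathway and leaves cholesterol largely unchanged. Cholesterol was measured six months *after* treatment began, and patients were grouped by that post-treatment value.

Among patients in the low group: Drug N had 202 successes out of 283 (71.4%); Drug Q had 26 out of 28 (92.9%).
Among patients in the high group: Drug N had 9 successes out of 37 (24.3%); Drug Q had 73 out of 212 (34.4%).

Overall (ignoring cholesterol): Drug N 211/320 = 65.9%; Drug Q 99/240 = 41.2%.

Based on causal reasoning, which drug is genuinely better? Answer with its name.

Drug N

Because the drug influences cholesterol, cholesterol is a post-treatment mediator, not a confounder. Stratifying on it would bias the estimate; the causal effect is the crude pooled difference.
Pooled: Drug N 65.9% vs Drug Q 41.2%; Drug N is higher overall.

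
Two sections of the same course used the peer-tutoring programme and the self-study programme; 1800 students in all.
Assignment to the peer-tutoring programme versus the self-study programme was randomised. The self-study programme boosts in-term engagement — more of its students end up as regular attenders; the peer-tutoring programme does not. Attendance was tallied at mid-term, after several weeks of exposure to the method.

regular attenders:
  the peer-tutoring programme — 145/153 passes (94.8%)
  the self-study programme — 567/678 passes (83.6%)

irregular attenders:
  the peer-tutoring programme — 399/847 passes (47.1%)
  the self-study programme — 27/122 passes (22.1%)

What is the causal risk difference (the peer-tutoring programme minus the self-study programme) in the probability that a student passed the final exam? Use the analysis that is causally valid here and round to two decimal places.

-0.20

Mid-term attendance is recorded after the teaching method and is itself shifted by it — it sits on the causal path from teaching method to outcome. Conditioning on a mediator would strip out part of the effect we want; the pooled comparison gives the total causal effect.
The causal difference is the pooled difference: 0.544 − 0.743 = -0.199.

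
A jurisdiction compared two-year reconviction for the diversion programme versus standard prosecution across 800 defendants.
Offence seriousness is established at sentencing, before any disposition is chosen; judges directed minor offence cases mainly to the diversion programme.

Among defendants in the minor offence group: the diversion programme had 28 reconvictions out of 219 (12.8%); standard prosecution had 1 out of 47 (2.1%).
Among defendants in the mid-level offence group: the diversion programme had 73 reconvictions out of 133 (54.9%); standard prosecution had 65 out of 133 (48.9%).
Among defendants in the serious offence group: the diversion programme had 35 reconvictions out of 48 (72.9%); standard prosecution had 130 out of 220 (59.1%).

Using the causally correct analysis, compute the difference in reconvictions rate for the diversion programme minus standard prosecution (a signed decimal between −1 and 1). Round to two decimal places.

Offence seriousness satisfies the back-door criterion: it is not a descendant of the disposition, and it blocks the spurious path from disposition to outcome. Adjusting for it (i.e., using the within-offence seriousness rates) gives the causal effect.
Adjusting over the population distribution of offence seriousness: 0.333·(0.128−0.021) + 0.333·(0.549−0.489) + 0.335·(0.729−0.591) = +0.102.

+0.10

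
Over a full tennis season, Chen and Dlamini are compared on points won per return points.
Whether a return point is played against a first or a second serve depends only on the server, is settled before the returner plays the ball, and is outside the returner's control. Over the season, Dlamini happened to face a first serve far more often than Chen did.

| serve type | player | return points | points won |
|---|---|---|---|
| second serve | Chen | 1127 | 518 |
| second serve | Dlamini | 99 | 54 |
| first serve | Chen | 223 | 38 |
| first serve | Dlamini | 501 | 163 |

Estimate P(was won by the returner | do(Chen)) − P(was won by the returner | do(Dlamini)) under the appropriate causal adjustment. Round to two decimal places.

-0.11

The stratified and pooled comparisons disagree (Dlamini wins within each serve type; Chen wins overall), so the answer turns on the causal role of serve type.
Here serve type is a common cause — it drives both which player a case falls under and the outcome. The crude comparison mixes populations; the stratum-specific rates are the causally relevant ones.
Adjusting over the population distribution of serve type: 0.629·(0.460−0.545) + 0.371·(0.170−0.325) = -0.111.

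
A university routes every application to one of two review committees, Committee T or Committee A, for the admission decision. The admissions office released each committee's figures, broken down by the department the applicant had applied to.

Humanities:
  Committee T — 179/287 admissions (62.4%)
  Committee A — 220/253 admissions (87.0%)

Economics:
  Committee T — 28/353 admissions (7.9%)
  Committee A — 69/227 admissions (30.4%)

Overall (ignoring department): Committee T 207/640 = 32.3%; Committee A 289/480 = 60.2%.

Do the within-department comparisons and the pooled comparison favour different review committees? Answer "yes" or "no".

no

Within each department level (Humanities 62.4% vs 87.0%; Economics 7.9% vs 30.4%), Committee A has the higher rate every time. Pooled: 32.3% vs 60.2% — Committee A has the higher rate overall. They agree.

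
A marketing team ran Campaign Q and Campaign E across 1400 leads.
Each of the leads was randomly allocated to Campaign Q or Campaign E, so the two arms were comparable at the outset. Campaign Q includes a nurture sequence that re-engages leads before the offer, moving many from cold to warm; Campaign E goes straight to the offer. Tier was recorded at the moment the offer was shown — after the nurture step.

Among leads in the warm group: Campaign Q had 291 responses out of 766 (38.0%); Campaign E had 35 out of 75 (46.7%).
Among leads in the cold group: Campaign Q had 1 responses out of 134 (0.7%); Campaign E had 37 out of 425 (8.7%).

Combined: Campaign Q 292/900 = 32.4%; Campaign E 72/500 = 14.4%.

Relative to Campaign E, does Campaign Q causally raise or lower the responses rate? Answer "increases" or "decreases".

The stratified and pooled comparisons disagree (Campaign E wins within each engagement tier; Campaign Q wins overall), so the answer turns on the causal role of engagement tier.
Engagement tier here is a post-treatment variable shaped by the campaign; conditioning on it would introduce bias rather than remove it. The overall comparison is the causal one.
Pooled: Campaign Q 32.4% vs Campaign E 14.4%; Campaign Q is higher overall.

increases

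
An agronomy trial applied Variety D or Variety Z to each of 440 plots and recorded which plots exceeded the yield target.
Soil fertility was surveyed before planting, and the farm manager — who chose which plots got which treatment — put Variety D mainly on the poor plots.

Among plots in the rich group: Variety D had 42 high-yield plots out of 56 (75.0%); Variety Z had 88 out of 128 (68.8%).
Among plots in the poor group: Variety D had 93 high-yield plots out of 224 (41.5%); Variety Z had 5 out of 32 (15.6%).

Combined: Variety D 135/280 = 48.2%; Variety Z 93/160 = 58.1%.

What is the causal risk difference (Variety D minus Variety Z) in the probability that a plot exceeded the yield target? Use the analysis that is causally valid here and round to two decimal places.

Soil fertility satisfies the back-door criterion: it is not a descendant of the variety, and it blocks the spurious path from variety to outcome. Adjusting for it (i.e., using the within-soil fertility rates) gives the causal effect.
Adjusting over the population distribution of soil fertility: 0.418·(0.750−0.688) + 0.582·(0.415−0.156) = +0.177.

+0.18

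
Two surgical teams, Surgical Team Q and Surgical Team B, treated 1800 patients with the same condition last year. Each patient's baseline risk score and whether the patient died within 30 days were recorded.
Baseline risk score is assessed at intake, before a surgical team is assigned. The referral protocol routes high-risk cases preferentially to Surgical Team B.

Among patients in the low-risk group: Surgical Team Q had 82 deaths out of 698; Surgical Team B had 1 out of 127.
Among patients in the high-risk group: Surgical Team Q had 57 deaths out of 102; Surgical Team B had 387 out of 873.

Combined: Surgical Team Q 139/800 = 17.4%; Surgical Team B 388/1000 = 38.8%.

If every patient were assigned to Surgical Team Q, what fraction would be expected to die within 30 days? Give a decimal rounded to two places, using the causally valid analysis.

0.36

Baseline risk score is set before the surgical team has any effect — it is not caused by the surgical team — and it independently drives the outcome. That makes it a confounder, so the causal comparison is within baseline risk score levels.
Standardising Surgical Team Q to the population baseline risk score mix: 0.458·82/698 + 0.542·57/102 = 0.357.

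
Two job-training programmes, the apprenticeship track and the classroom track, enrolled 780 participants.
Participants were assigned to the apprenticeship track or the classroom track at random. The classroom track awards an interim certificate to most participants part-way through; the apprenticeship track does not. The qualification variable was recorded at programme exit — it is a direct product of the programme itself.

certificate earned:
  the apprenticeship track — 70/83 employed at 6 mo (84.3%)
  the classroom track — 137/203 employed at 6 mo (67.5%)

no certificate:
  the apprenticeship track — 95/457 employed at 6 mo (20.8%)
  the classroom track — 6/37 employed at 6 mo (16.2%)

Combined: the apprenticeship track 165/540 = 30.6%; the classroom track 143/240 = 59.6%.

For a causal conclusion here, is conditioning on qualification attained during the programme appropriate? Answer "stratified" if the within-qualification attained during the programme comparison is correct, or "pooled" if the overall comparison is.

Within every qualification attained during the programme level the apprenticeship track has the higher rate, yet pooled the classroom track does — Simpson's reversal.
Qualification attained during the programme here is a post-treatment variable shaped by the programme; conditioning on it would introduce bias rather than remove it. The overall comparison is the causal one.
Pooled: the apprenticeship track 30.6% vs the classroom track 59.6%; the classroom track is higher overall.

pooled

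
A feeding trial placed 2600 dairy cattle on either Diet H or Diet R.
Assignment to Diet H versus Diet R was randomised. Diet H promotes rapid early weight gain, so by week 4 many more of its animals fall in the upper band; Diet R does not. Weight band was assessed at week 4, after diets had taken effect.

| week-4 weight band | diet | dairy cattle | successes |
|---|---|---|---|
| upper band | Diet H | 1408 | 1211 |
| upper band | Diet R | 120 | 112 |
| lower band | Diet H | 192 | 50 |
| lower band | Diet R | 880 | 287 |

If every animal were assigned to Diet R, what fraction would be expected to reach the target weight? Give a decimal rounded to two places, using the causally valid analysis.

Week-4 weight band lies on the pathway diet → week-4 weight band → outcome, so adjusting for it blocks the indirect effect. For the total causal effect of diet, use the unadjusted pooled rates.
So P(outcome | do(Diet R)) is just the pooled rate for Diet R: 399/1000 = 0.399.

0.40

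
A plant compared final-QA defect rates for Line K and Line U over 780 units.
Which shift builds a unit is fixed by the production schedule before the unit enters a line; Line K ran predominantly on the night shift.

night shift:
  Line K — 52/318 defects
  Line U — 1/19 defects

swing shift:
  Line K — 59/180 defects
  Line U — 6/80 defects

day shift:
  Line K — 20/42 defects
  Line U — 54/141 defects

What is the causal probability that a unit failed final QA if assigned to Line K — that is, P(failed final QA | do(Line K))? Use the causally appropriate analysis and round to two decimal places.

0.29

Line U is lower inside every shift stratum but Line K is lower in aggregate. Whether to stratify depends on how shift relates to the line.
The imbalance in shift arose from how units were allocated, not from anything the line did; and shift independently affects the outcome. The pooled gap is confounded — condition on shift.
Standardising Line K to the population shift mix: 0.432·52/318 + 0.333·59/180 + 0.235·20/42 = 0.292.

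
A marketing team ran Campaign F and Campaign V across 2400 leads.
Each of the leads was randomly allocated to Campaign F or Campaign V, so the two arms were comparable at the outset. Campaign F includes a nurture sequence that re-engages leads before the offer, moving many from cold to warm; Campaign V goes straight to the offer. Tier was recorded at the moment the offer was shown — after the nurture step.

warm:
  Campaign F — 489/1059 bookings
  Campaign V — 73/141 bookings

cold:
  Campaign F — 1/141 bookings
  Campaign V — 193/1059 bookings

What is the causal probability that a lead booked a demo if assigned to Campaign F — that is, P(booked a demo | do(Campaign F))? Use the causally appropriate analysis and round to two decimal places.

0.41

The stratified and pooled comparisons disagree (Campaign V wins within each engagement tier; Campaign F wins overall), so the answer turns on the causal role of engagement tier.
Engagement tier here is a post-treatment variable shaped by the campaign; conditioning on it would introduce bias rather than remove it. The overall comparison is the causal one.
So P(outcome | do(Campaign F)) is just the pooled rate for Campaign F: 490/1200 = 0.408.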